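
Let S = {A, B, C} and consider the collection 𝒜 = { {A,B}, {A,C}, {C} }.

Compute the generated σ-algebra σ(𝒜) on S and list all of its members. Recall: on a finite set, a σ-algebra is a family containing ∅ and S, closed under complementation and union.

Take S₀ = 𝒜 ∪ {∅, S} = { {}, {C}, {A,B}, {A,C}, S }.
Iteration 1 adds 1:
  {B}  = complement {A,C}
  — 6 sets.
Iteration 2: 1 new —
  {B,C}  = {C} ∪ {B}
  — 7 sets.
Iteration 3 (1 new):
  {A}  = complement {B,C}
  — 8 sets.
Iteration 4: closed — nothing new.

σ(𝒜) = { {}, {A}, {B}, {C}, {A,B}, {A,C}, {B,C}, S }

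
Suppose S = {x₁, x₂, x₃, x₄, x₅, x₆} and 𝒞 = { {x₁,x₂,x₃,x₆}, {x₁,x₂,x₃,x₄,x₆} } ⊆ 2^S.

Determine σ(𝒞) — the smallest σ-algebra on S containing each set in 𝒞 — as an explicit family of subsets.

σ(𝒞) (8 sets): { ∅, {x₄}, {x₅}, {x₄,x₅}, {x₁,x₂,x₃,x₆}, {x₁,x₂,x₃,x₄,x₆}, {x₁,x₂,x₃,x₅,x₆}, S }

Working:
Begin from { ∅, {x₁,x₂,x₃,x₆}, {x₁,x₂,x₃,x₄,x₆}, S } (that is, 𝒞 plus ∅ and S).
Pass 1. New:
  {x₅}  = {x₁,x₂,x₃,x₄,x₆}ᶜ
  {x₄,x₅}  = {x₁,x₂,x₃,x₆}ᶜ
  (now 6)
Pass 2 (1 new):
  {x₁,x₂,x₃,x₅,x₆}  = {x₁,x₂,x₃,x₆} ∪ {x₅}
  (now 7)
Pass 3 (1 new):
  {x₄}  = {x₁,x₂,x₃,x₅,x₆}ᶜ
  (now 8)
Pass 4: no new sets; the family is a σ-algebra.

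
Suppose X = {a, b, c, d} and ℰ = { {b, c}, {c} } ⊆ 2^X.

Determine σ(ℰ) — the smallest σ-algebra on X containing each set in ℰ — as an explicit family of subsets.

σ(ℰ) (8 sets): { {}, {b}, {c}, {a, d}, {b, c}, {a, b, d}, {a, c, d}, X }

Working:
Seed the family with ℰ together with ∅ and X: { {}, {c}, {b, c}, X }.
Step 1: 2 new —
  {a, d}  = complement {b, c}
  {a, b, d}  = complement {c}
  [6 total]
Step 2: +1 →
  {a, c, d}  = {c} ∪ {a, d}
  [7 total]
Step 3 (1 new):
  {b}  = complement {a, c, d}
  [8 total]
Step 4: no new sets; the family is a σ-algebra.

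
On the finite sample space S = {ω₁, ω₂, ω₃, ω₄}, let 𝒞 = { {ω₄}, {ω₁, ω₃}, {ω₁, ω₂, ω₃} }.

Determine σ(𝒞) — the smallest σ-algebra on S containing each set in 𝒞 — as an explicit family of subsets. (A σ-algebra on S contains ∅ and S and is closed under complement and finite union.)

σ(𝒞) = { ∅, {ω₂}, {ω₄}, {ω₁, ω₃}, {ω₂, ω₄}, {ω₁, ω₂, ω₃}, {ω₁, ω₃, ω₄}, S }

Working:
Start: 𝒞 ∪ {∅, S} = { ∅, {ω₄}, {ω₁, ω₃}, {ω₁, ω₂, ω₃}, S }.
Step 1. New:
  {ω₂, ω₄}  = complement {ω₁, ω₃}
  {ω₁, ω₃, ω₄}  = {ω₁, ω₃} ∪ {ω₄}
  [7 total]
Step 2 adds 1:
  {ω₂}  = complement {ω₁, ω₃, ω₄}
  [8 total]
Step 3: closed — nothing new.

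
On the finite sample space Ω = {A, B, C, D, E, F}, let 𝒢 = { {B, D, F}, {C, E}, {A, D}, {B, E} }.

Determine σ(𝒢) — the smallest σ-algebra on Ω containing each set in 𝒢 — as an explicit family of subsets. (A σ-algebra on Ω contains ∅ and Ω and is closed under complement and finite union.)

σ(𝒢) = { {}, {A}, {B}, {C}, {D}, {E}, {F}, {A, B}, {A, C}, {A, D}, {A, E}, {A, F}, {B, C}, {B, D}, {B, E}, {B, F}, {C, D}, {C, E}, {C, F}, {D, E}, {D, F}, {E, F}, {A, B, C}, {A, B, D}, {A, B, E}, {A, B, F}, {A, C, D}, {A, C, E}, {A, C, F}, {A, D, E}, {A, D, F}, {A, E, F}, {B, C, D}, {B, C, E}, {B, C, F}, {B, D, E}, {B, D, F}, {B, E, F}, {C, D, E}, {C, D, F}, {C, E, F}, {D, E, F}, {A, B, C, D}, {A, B, C, E}, {A, B, C, F}, {A, B, D, E}, {A, B, D, F}, {A, B, E, F}, {A, C, D, E}, {A, C, D, F}, {A, C, E, F}, {A, D, E, F}, {B, C, D, E}, {B, C, D, F}, {B, C, E, F}, {B, D, E, F}, {C, D, E, F}, {A, B, C, D, E}, {A, B, C, D, F}, {A, B, C, E, F}, {A, B, D, E, F}, {A, C, D, E, F}, {B, C, D, E, F}, Ω }

Derivation:
Initial family (6 sets): { {}, {A, D}, {B, E}, {C, E}, {B, D, F}, Ω }.
Pass 1: 9 new —
  {A, C, E}  = complement {B, D, F}
  {B, C, E}  = {B, E} ∪ {C, E}
  {A, B, D, E}  = {B, E} ∪ {A, D}
  {A, B, D, F}  = complement {C, E}
  {A, C, D, E}  = {A, D} ∪ {C, E}
  {A, C, D, F}  = complement {B, E}
  {B, C, E, F}  = complement {A, D}
  {B, D, E, F}  = {B, D, F} ∪ {B, E}
  {B, C, D, E, F}  = {B, D, F} ∪ {C, E}
  — 15 sets.
Pass 2: +11 →
  {A}  = complement {B, C, D, E, F}
  {A, C}  = complement {B, D, E, F}
  {B, F}  = complement {A, C, D, E}
  {C, F}  = complement {A, B, D, E}
  {A, D, F}  = complement {B, C, E}
  {A, B, C, E}  = {B, E} ∪ {A, C, E}
  {A, B, C, D, E}  = {B, E} ∪ {A, C, D, E}
  {A, B, C, D, F}  = {B, D, F} ∪ {A, C, D, F}
  {A, B, C, E, F}  = {A, C, E} ∪ {B, C, E, F}
  {A, B, D, E, F}  = {B, D, F} ∪ {A, B, D, E}
  {A, C, D, E, F}  = {A, C, E} ∪ {A, C, D, F}
  — 26 sets.
Pass 3 adds 16:
  {B}  = complement {A, C, D, E, F}
  {C}  = complement {A, B, D, E, F}
  {D}  = complement {A, B, C, E, F}
  {E}  = complement {A, B, C, D, F}
  {F}  = complement {A, B, C, D, E}
  {D, F}  = complement {A, B, C, E}
  {A, B, E}  = {B, E} ∪ {A}
  {A, B, F}  = {B, F} ∪ {A}
  {A, C, D}  = {A, D} ∪ {A, C}
  {A, C, F}  = {A, C} ∪ {C, F}
  {B, C, F}  = {B, F} ∪ {C, F}
  {B, E, F}  = {B, E} ∪ {B, F}
  {C, E, F}  = {C, E} ∪ {C, F}
  {A, B, C, F}  = {A, C} ∪ {B, F}
  {A, C, E, F}  = {A, C, E} ∪ {C, F}
  {B, C, D, F}  = {B, D, F} ∪ {C, F}
  — 42 sets.
Pass 4: 20 new —
  {A, B}  = {B} ∪ {A}
  {A, E}  = complement {B, C, D, F}
  {A, F}  = {A} ∪ {F}
  {B, C}  = {B} ∪ {C}
  {B, D}  = complement {A, C, E, F}
  {C, D}  = {C} ∪ {D}
  {D, E}  = complement {A, B, C, F}
  {E, F}  = {F} ∪ {E}
  {A, B, C}  = {B} ∪ {A, C}
  {A, B, D}  = complement {C, E, F}
  {A, D, E}  = complement {B, C, F}
  {B, D, E}  = complement {A, C, F}
  {C, D, E}  = complement {A, B, F}
  {C, D, F}  = complement {A, B, E}
  {D, E, F}  = {D, F} ∪ {E}
  {A, B, C, D}  = {B} ∪ {A, C, D}
  {A, B, E, F}  = {B, F} ∪ {A, B, E}
  {A, D, E, F}  = {A, D, F} ∪ {E}
  {B, C, D, E}  = {D} ∪ {B, C, E}
  {C, D, E, F}  = {C, E} ∪ {D, F}
  — 62 sets.
Pass 5: +2 →
  {A, E, F}  = {E, F} ∪ {A, F}
  {B, C, D}  = {C, D} ∪ {B}
  — 64 sets.
Pass 6: closed — nothing new.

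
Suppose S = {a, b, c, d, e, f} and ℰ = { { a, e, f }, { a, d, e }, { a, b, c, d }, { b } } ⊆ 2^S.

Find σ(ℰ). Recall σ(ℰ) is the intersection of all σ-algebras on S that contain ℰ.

σ(ℰ) (64 sets): { ∅, { a }, { b }, { c }, { d }, { e }, { f }, { a, b }, { a, c }, { a, d }, { a, e }, { a, f }, { b, c }, { b, d }, { b, e }, { b, f }, { c, d }, { c, e }, { c, f }, { d, e }, { d, f }, { e, f }, { a, b, c }, { a, b, d }, { a, b, e }, { a, b, f }, { a, c, d }, { a, c, e }, { a, c, f }, { a, d, e }, { a, d, f }, { a, e, f }, { b, c, d }, { b, c, e }, { b, c, f }, { b, d, e }, { b, d, f }, { b, e, f }, { c, d, e }, { c, d, f }, { c, e, f }, { d, e, f }, { a, b, c, d }, { a, b, c, e }, { a, b, c, f }, { a, b, d, e }, { a, b, d, f }, { a, b, e, f }, { a, c, d, e }, { a, c, d, f }, { a, c, e, f }, { a, d, e, f }, { b, c, d, e }, { b, c, d, f }, { b, c, e, f }, { b, d, e, f }, { c, d, e, f }, { a, b, c, d, e }, { a, b, c, d, f }, { a, b, c, e, f }, { a, b, d, e, f }, { a, c, d, e, f }, { b, c, d, e, f }, S }

Derivation:
Seed the family with ℰ together with ∅ and S: { ∅, { b }, { a, d, e }, { a, e, f }, { a, b, c, d }, S }.
Step 1 (8 new):
  { e, f }  = S∖{ a, b, c, d }
  { b, c, d }  = S∖{ a, e, f }
  { b, c, f }  = S∖{ a, d, e }
  { a, b, d, e }  = { a, d, e } ∪ { b }
  { a, b, e, f }  = { a, e, f } ∪ { b }
  { a, d, e, f }  = { a, d, e } ∪ { a, e, f }
  { a, b, c, d, e }  = { a, d, e } ∪ { a, b, c, d }
  { a, c, d, e, f }  = S∖{ b }
  (now 14)
Step 2: +11 →
  { f }  = S∖{ a, b, c, d, e }
  { b, c }  = S∖{ a, d, e, f }
  { c, d }  = S∖{ a, b, e, f }
  { c, f }  = S∖{ a, b, d, e }
  { b, e, f }  = { e, f } ∪ { b }
  { b, c, d, f }  = { b, c, d } ∪ { b, c, f }
  { b, c, e, f }  = { e, f } ∪ { b, c, f }
  { a, b, c, d, f }  = { b, c, f } ∪ { a, b, c, d }
  { a, b, c, e, f }  = { b, c, f } ∪ { a, e, f }
  { a, b, d, e, f }  = { a, d, e } ∪ { a, b, e, f }
  { b, c, d, e, f }  = { b, c, d } ∪ { e, f }
  (now 25)
Step 3: 13 new —
  { a }  = S∖{ b, c, d, e, f }
  { c }  = S∖{ a, b, d, e, f }
  { d }  = S∖{ a, b, c, e, f }
  { e }  = S∖{ a, b, c, d, f }
  { a, d }  = S∖{ b, c, e, f }
  { a, e }  = S∖{ b, c, d, f }
  { b, f }  = { b } ∪ { f }
  { a, c, d }  = S∖{ b, e, f }
  { c, d, f }  = { c, d } ∪ { f }
  { c, e, f }  = { e, f } ∪ { c, f }
  { a, c, d, e }  = { c, d } ∪ { a, d, e }
  { a, c, e, f }  = { a, e, f } ∪ { c, f }
  { c, d, e, f }  = { c, d } ∪ { e, f }
  (now 38)
Step 4: 25 new —
  { a, b }  = S∖{ c, d, e, f }
  { a, c }  = { c } ∪ { a }
  { a, f }  = { a } ∪ { f }
  { b, d }  = S∖{ a, c, e, f }
  { b, e }  = { b } ∪ { e }
  { c, e }  = { c } ∪ { e }
  { d, e }  = { d } ∪ { e }
  { d, f }  = { d } ∪ { f }
  { a, b, c }  = { b, c } ∪ { a }
  { a, b, d }  = S∖{ c, e, f }
  { a, b, e }  = S∖{ c, d, f }
  { a, b, f }  = { b, f } ∪ { a }
  { a, c, e }  = { c } ∪ { a, e }
  { a, c, f }  = { c, f } ∪ { a }
  { a, d, f }  = { a, d } ∪ { f }
  { b, c, e }  = { b, c } ∪ { e }
  { b, d, f }  = { b, f } ∪ { d }
  { c, d, e }  = { c, d } ∪ { e }
  { d, e, f }  = { d } ∪ { e, f }
  { a, b, c, e }  = { b, c } ∪ { a, e }
  { a, b, c, f }  = { b, c, f } ∪ { a }
  { a, b, d, f }  = { b, f } ∪ { a, d }
  { a, c, d, f }  = { c, f } ∪ { a, c, d }
  { b, c, d, e }  = { b, c, d } ∪ { e }
  { b, d, e, f }  = { d } ∪ { b, e, f }
  (now 63)
Step 5: +1 →
  { b, d, e }  = S∖{ a, c, f }
  (now 64)
Step 6 adds nothing — fixpoint reached.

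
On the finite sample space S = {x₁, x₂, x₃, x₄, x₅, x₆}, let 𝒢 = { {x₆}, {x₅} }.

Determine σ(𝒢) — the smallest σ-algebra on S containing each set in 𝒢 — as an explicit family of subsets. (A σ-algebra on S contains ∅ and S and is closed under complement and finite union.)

Take S₀ = 𝒢 ∪ {∅, S} = { {}, {x₅}, {x₆}, S }.
Iteration 1: 3 new —
  {x₅,x₆}  = {x₅} ∪ {x₆}
  {x₁,x₂,x₃,x₄,x₅}  = ᶜ of {x₆}
  {x₁,x₂,x₃,x₄,x₆}  = ᶜ of {x₅}
  [7 total]
Iteration 2. New:
  {x₁,x₂,x₃,x₄}  = ᶜ of {x₅,x₆}
  [8 total]
After Iteration 3 the family is unchanged; done.

σ(𝒢) = { {}, {x₅}, {x₆}, {x₅,x₆}, {x₁,x₂,x₃,x₄}, {x₁,x₂,x₃,x₄,x₅}, {x₁,x₂,x₃,x₄,x₆}, S }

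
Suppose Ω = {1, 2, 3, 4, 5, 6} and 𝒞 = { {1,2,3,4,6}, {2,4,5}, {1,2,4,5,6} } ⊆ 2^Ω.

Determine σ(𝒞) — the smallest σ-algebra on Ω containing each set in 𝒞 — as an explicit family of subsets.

Start: 𝒞 ∪ {∅, Ω} = { ∅, {2,4,5}, {1,2,3,4,6}, {1,2,4,5,6}, Ω }.
Pass 1 (3 new):
  {3}  = complement {1,2,4,5,6}
  {5}  = complement {1,2,3,4,6}
  {1,3,6}  = complement {2,4,5}
  |family| = 8
Pass 2. New:
  {3,5}  = {3} ∪ {5}
  {1,3,5,6}  = {1,3,6} ∪ {5}
  {2,3,4,5}  = {3} ∪ {2,4,5}
  |family| = 11
Pass 3 (3 new):
  {1,6}  = complement {2,3,4,5}
  {2,4}  = complement {1,3,5,6}
  {1,2,4,6}  = complement {3,5}
  |family| = 14
Pass 4: +2 →
  {1,5,6}  = {1,6} ∪ {5}
  {2,3,4}  = {3} ∪ {2,4}
  |family| = 16
Pass 5: no new sets; the family is a σ-algebra.

Therefore σ(𝒞) = { ∅, {3}, {5}, {1,6}, {2,4}, {3,5}, {1,3,6}, {1,5,6}, {2,3,4}, {2,4,5}, {1,2,4,6}, {1,3,5,6}, {2,3,4,5}, {1,2,3,4,6}, {1,2,4,5,6}, Ω } (|σ(𝒞)| = 16).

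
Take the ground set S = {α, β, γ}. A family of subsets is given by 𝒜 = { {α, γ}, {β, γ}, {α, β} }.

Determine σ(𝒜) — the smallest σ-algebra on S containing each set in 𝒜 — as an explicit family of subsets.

Start: 𝒜 ∪ {∅, S} = { {}, {α, β}, {α, γ}, {β, γ}, S }.
Pass 1: +3 →
  {α}  = {β, γ}ᶜ
  {β}  = {α, γ}ᶜ
  {γ}  = {α, β}ᶜ
  (now 8)
Pass 2 adds nothing — fixpoint reached.

σ(𝒜) = { {}, {α}, {β}, {γ}, {α, β}, {α, γ}, {β, γ}, S }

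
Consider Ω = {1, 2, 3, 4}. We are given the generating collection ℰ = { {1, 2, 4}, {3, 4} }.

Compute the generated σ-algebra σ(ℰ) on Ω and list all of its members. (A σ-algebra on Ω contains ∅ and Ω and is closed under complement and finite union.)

Seed the family with ℰ together with ∅ and Ω: { ∅, {3, 4}, {1, 2, 4}, Ω }.
Round 1: 2 new —
  {3}  = ᶜ of {1, 2, 4}
  {1, 2}  = ᶜ of {3, 4}
  (now 6)
Round 2 adds 1:
  {1, 2, 3}  = {3} ∪ {1, 2}
  (now 7)
Round 3: 1 new —
  {4}  = ᶜ of {1, 2, 3}
  (now 8)
Round 4: no new sets; the family is a σ-algebra.

|σ(ℰ)| = 8.  σ(ℰ) = { ∅, {3}, {4}, {1, 2}, {3, 4}, {1, 2, 3}, {1, 2, 4}, Ω }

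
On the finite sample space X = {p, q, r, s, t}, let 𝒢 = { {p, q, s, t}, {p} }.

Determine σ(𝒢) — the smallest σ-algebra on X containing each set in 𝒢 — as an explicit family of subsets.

|σ(𝒢)| = 8.  σ(𝒢) = { {}, {p}, {r}, {p, r}, {q, s, t}, {p, q, s, t}, {q, r, s, t}, X }

Trace:
Start: 𝒢 ∪ {∅, X} = { {}, {p}, {p, q, s, t}, X }.
Step 1 (2 new):
  {r}  = X∖{p, q, s, t}
  {q, r, s, t}  = X∖{p}
  (now 6)
Step 2: 1 new —
  {p, r}  = {r} ∪ {p}
  (now 7)
Step 3: 1 new —
  {q, s, t}  = X∖{p, r}
  (now 8)
Step 4: stable.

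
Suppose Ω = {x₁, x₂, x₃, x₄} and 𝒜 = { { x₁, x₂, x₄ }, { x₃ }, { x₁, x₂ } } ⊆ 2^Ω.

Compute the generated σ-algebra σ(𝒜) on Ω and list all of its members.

Initial family (5 sets): { {  }, { x₃ }, { x₁, x₂ }, { x₁, x₂, x₄ }, Ω }.
Step 1 adds 2:
  { x₃, x₄ }  = ᶜ of { x₁, x₂ }
  { x₁, x₂, x₃ }  = { x₃ } ∪ { x₁, x₂ }
Step 2: +1 →
  { x₄ }  = ᶜ of { x₁, x₂, x₃ }
After Step 3 the family is unchanged; done.

σ(𝒜) = { {  }, { x₃ }, { x₄ }, { x₁, x₂ }, { x₃, x₄ }, { x₁, x₂, x₃ }, { x₁, x₂, x₄ }, Ω }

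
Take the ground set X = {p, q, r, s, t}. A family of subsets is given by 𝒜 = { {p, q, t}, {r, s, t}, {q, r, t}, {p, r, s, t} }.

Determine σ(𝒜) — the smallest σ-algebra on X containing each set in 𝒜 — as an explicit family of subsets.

Take S₀ = 𝒜 ∪ {∅, X} = { ∅, {p, q, t}, {q, r, t}, {r, s, t}, {p, r, s, t}, X }.
Step 1: +6 →
  {q}  = ᶜ of {p, r, s, t}
  {p, q}  = ᶜ of {r, s, t}
  {p, s}  = ᶜ of {q, r, t}
  {r, s}  = ᶜ of {p, q, t}
  {p, q, r, t}  = {p, q, t} ∪ {q, r, t}
  {q, r, s, t}  = {r, s, t} ∪ {q, r, t}
  (now 12)
Step 2 adds 7:
  {p}  = ᶜ of {q, r, s, t}
  {s}  = ᶜ of {p, q, r, t}
  {p, q, s}  = {p, q} ∪ {p, s}
  {p, r, s}  = {r, s} ∪ {p, s}
  {q, r, s}  = {r, s} ∪ {q}
  {p, q, r, s}  = {r, s} ∪ {p, q}
  {p, q, s, t}  = {p, q, t} ∪ {p, s}
  (now 19)
Step 3 adds 6:
  {r}  = ᶜ of {p, q, s, t}
  {t}  = ᶜ of {p, q, r, s}
  {p, t}  = ᶜ of {q, r, s}
  {q, s}  = {q} ∪ {s}
  {q, t}  = ᶜ of {p, r, s}
  {r, t}  = ᶜ of {p, q, s}
  (now 25)
Step 4: +7 →
  {p, r}  = {r} ∪ {p}
  {q, r}  = {q} ∪ {r}
  {s, t}  = {t} ∪ {s}
  {p, q, r}  = {p, q} ∪ {r}
  {p, r, t}  = ᶜ of {q, s}
  {p, s, t}  = {t} ∪ {p, s}
  {q, s, t}  = {q, t} ∪ {s}
  (now 32)
Step 5: closed — nothing new.

σ(𝒜) = { ∅, {p}, {q}, {r}, {s}, {t}, {p, q}, {p, r}, {p, s}, {p, t}, {q, r}, {q, s}, {q, t}, {r, s}, {r, t}, {s, t}, {p, q, r}, {p, q, s}, {p, q, t}, {p, r, s}, {p, r, t}, {p, s, t}, {q, r, s}, {q, r, t}, {q, s, t}, {r, s, t}, {p, q, r, s}, {p, q, r, t}, {p, q, s, t}, {p, r, s, t}, {q, r, s, t}, X }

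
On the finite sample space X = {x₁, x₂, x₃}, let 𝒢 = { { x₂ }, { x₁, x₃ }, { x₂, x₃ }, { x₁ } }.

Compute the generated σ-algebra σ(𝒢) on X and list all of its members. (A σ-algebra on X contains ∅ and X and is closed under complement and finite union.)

Seed the family with 𝒢 together with ∅ and X: { {}, { x₁ }, { x₂ }, { x₁, x₃ }, { x₂, x₃ }, X }.
Iteration 1: 1 new —
  { x₁, x₂ }  = { x₂ } ∪ { x₁ }
Iteration 2 (1 new):
  { x₃ }  = ᶜ of { x₁, x₂ }
After Iteration 3 the family is unchanged; done.

σ(𝒢) = { {}, { x₁ }, { x₂ }, { x₃ }, { x₁, x₂ }, { x₁, x₃ }, { x₂, x₃ }, X }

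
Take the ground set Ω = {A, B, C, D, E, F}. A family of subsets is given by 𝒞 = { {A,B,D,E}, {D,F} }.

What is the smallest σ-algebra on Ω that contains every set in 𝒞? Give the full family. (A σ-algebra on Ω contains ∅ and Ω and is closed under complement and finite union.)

Start: 𝒞 ∪ {∅, Ω} = { {}, {D,F}, {A,B,D,E}, Ω }.
Step 1 (3 new):
  {C,F}  = {A,B,D,E}ᶜ
  {A,B,C,E}  = {D,F}ᶜ
  {A,B,D,E,F}  = {D,F} ∪ {A,B,D,E}
  (now 7)
Step 2 (4 new):
  {C}  = {A,B,D,E,F}ᶜ
  {C,D,F}  = {C,F} ∪ {D,F}
  {A,B,C,D,E}  = {A,B,D,E} ∪ {A,B,C,E}
  {A,B,C,E,F}  = {C,F} ∪ {A,B,C,E}
  (now 11)
Step 3. New:
  {D}  = {A,B,C,E,F}ᶜ
  {F}  = {A,B,C,D,E}ᶜ
  {A,B,E}  = {C,D,F}ᶜ
  (now 14)
Step 4 (2 new):
  {C,D}  = {C} ∪ {D}
  {A,B,E,F}  = {A,B,E} ∪ {F}
  (now 16)
Step 5: closed — nothing new.

|σ(𝒞)| = 16.  σ(𝒞) = { {}, {C}, {D}, {F}, {C,D}, {C,F}, {D,F}, {A,B,E}, {C,D,F}, {A,B,C,E}, {A,B,D,E}, {A,B,E,F}, {A,B,C,D,E}, {A,B,C,E,F}, {A,B,D,E,F}, Ω }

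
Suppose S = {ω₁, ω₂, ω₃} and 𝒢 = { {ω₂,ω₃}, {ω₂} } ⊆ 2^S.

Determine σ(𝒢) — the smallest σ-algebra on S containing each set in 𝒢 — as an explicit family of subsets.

Take S₀ = 𝒢 ∪ {∅, S} = { {}, {ω₂}, {ω₂,ω₃}, S }.
Round 1: 2 new —
  {ω₁}  = complement {ω₂,ω₃}
  {ω₁,ω₃}  = complement {ω₂}
Round 2: 1 new —
  {ω₁,ω₂}  = {ω₂} ∪ {ω₁}
Round 3 (1 new):
  {ω₃}  = complement {ω₁,ω₂}
After Round 4 the family is unchanged; done.

|σ(𝒢)| = 8.  σ(𝒢) = { {}, {ω₁}, {ω₂}, {ω₃}, {ω₁,ω₂}, {ω₁,ω₃}, {ω₂,ω₃}, S }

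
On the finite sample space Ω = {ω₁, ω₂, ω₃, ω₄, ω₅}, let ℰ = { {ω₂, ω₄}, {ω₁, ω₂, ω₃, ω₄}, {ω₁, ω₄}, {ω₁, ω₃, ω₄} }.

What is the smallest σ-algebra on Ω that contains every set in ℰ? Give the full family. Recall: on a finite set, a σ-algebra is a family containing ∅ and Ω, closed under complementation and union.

|σ(ℰ)| = 32.  σ(ℰ) = { ∅, {ω₁}, {ω₂}, {ω₃}, {ω₄}, {ω₅}, {ω₁, ω₂}, {ω₁, ω₃}, {ω₁, ω₄}, {ω₁, ω₅}, {ω₂, ω₃}, {ω₂, ω₄}, {ω₂, ω₅}, {ω₃, ω₄}, {ω₃, ω₅}, {ω₄, ω₅}, {ω₁, ω₂, ω₃}, {ω₁, ω₂, ω₄}, {ω₁, ω₂, ω₅}, {ω₁, ω₃, ω₄}, {ω₁, ω₃, ω₅}, {ω₁, ω₄, ω₅}, {ω₂, ω₃, ω₄}, {ω₂, ω₃, ω₅}, {ω₂, ω₄, ω₅}, {ω₃, ω₄, ω₅}, {ω₁, ω₂, ω₃, ω₄}, {ω₁, ω₂, ω₃, ω₅}, {ω₁, ω₂, ω₄, ω₅}, {ω₁, ω₃, ω₄, ω₅}, {ω₂, ω₃, ω₄, ω₅}, Ω }

Derivation:
Take S₀ = ℰ ∪ {∅, Ω} = { ∅, {ω₁, ω₄}, {ω₂, ω₄}, {ω₁, ω₃, ω₄}, {ω₁, ω₂, ω₃, ω₄}, Ω }.
Step 1: +5 →
  {ω₅}  = complement {ω₁, ω₂, ω₃, ω₄}
  {ω₂, ω₅}  = complement {ω₁, ω₃, ω₄}
  {ω₁, ω₂, ω₄}  = {ω₁, ω₄} ∪ {ω₂, ω₄}
  {ω₁, ω₃, ω₅}  = complement {ω₂, ω₄}
  {ω₂, ω₃, ω₅}  = complement {ω₁, ω₄}
  (now 11)
Step 2 adds 7:
  {ω₃, ω₅}  = complement {ω₁, ω₂, ω₄}
  {ω₁, ω₄, ω₅}  = {ω₅} ∪ {ω₁, ω₄}
  {ω₂, ω₄, ω₅}  = {ω₂, ω₅} ∪ {ω₂, ω₄}
  {ω₁, ω₂, ω₃, ω₅}  = {ω₂, ω₅} ∪ {ω₁, ω₃, ω₅}
  {ω₁, ω₂, ω₄, ω₅}  = {ω₂, ω₅} ∪ {ω₁, ω₂, ω₄}
  {ω₁, ω₃, ω₄, ω₅}  = {ω₁, ω₃, ω₅} ∪ {ω₁, ω₃, ω₄}
  {ω₂, ω₃, ω₄, ω₅}  = {ω₂, ω₃, ω₅} ∪ {ω₂, ω₄}
  (now 18)
Step 3 (6 new):
  {ω₁}  = complement {ω₂, ω₃, ω₄, ω₅}
  {ω₂}  = complement {ω₁, ω₃, ω₄, ω₅}
  {ω₃}  = complement {ω₁, ω₂, ω₄, ω₅}
  {ω₄}  = complement {ω₁, ω₂, ω₃, ω₅}
  {ω₁, ω₃}  = complement {ω₂, ω₄, ω₅}
  {ω₂, ω₃}  = complement {ω₁, ω₄, ω₅}
  (now 24)
Step 4: 8 new —
  {ω₁, ω₂}  = {ω₂} ∪ {ω₁}
  {ω₁, ω₅}  = {ω₅} ∪ {ω₁}
  {ω₃, ω₄}  = {ω₃} ∪ {ω₄}
  {ω₄, ω₅}  = {ω₅} ∪ {ω₄}
  {ω₁, ω₂, ω₃}  = {ω₂} ∪ {ω₁, ω₃}
  {ω₁, ω₂, ω₅}  = {ω₂, ω₅} ∪ {ω₁}
  {ω₂, ω₃, ω₄}  = {ω₃} ∪ {ω₂, ω₄}
  {ω₃, ω₄, ω₅}  = {ω₄} ∪ {ω₃, ω₅}
  (now 32)
After Step 5 the family is unchanged; done.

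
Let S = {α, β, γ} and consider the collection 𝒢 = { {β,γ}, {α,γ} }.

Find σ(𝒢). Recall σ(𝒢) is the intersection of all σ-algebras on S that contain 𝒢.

Answer: σ(𝒢) = { ∅, {α}, {β}, {γ}, {α,β}, {α,γ}, {β,γ}, S }

Check:
Take S₀ = 𝒢 ∪ {∅, S} = { ∅, {α,γ}, {β,γ}, S }.
Round 1: +2 →
  {α}  = {β,γ}ᶜ
  {β}  = {α,γ}ᶜ
  |family| = 6
Round 2 (1 new):
  {α,β}  = {β} ∪ {α}
  |family| = 7
Round 3: +1 →
  {γ}  = {α,β}ᶜ
  |family| = 8
Round 4: stable.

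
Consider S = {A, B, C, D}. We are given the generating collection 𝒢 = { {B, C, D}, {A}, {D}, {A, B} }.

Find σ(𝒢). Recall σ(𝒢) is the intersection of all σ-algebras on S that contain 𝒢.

Initial family (6 sets): { {}, {A}, {D}, {A, B}, {B, C, D}, S }.
Iteration 1: 4 new —
  {A, D}  = {D} ∪ {A}
  {C, D}  = S∖{A, B}
  {A, B, C}  = S∖{D}
  {A, B, D}  = {A, B} ∪ {D}
  [10 total]
Iteration 2. New:
  {C}  = S∖{A, B, D}
  {B, C}  = S∖{A, D}
  {A, C, D}  = {C, D} ∪ {A, D}
  [13 total]
Iteration 3. New:
  {B}  = S∖{A, C, D}
  {A, C}  = {C} ∪ {A}
  [15 total]
Iteration 4: +1 →
  {B, D}  = S∖{A, C}
  [16 total]
Iteration 5: no new sets; the family is a σ-algebra.

|σ(𝒢)| = 16.  σ(𝒢) = { {}, {A}, {B}, {C}, {D}, {A, B}, {A, C}, {A, D}, {B, C}, {B, D}, {C, D}, {A, B, C}, {A, B, D}, {A, C, D}, {B, C, D}, S }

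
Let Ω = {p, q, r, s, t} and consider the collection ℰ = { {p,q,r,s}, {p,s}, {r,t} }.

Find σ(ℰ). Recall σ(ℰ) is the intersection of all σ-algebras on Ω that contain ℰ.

Answer: σ(ℰ) = { {}, {q}, {r}, {t}, {p,s}, {q,r}, {q,t}, {r,t}, {p,q,s}, {p,r,s}, {p,s,t}, {q,r,t}, {p,q,r,s}, {p,q,s,t}, {p,r,s,t}, Ω }

Derivation:
Seed the family with ℰ together with ∅ and Ω: { {}, {p,s}, {r,t}, {p,q,r,s}, Ω }.
Round 1: +4 →
  {t}  = {p,q,r,s}ᶜ
  {p,q,s}  = {r,t}ᶜ
  {q,r,t}  = {p,s}ᶜ
  {p,r,s,t}  = {p,s} ∪ {r,t}
  |family| = 9
Round 2. New:
  {q}  = {p,r,s,t}ᶜ
  {p,s,t}  = {t} ∪ {p,s}
  {p,q,s,t}  = {p,q,s} ∪ {t}
  |family| = 12
Round 3 adds 3:
  {r}  = {p,q,s,t}ᶜ
  {q,r}  = {p,s,t}ᶜ
  {q,t}  = {q} ∪ {t}
  |family| = 15
Round 4: +1 →
  {p,r,s}  = {q,t}ᶜ
  |family| = 16
Round 5 adds nothing — fixpoint reached.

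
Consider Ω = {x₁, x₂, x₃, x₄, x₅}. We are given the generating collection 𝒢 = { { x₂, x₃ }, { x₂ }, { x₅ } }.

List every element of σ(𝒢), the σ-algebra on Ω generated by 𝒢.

Initial family (5 sets): { {  }, { x₂ }, { x₅ }, { x₂, x₃ }, Ω }.
Step 1 adds 5:
  { x₂, x₅ }  = { x₂ } ∪ { x₅ }
  { x₁, x₄, x₅ }  = Ω∖{ x₂, x₃ }
  { x₂, x₃, x₅ }  = { x₂, x₃ } ∪ { x₅ }
  { x₁, x₂, x₃, x₄ }  = Ω∖{ x₅ }
  { x₁, x₃, x₄, x₅ }  = Ω∖{ x₂ }
  — 10 sets.
Step 2: +3 →
  { x₁, x₄ }  = Ω∖{ x₂, x₃, x₅ }
  { x₁, x₃, x₄ }  = Ω∖{ x₂, x₅ }
  { x₁, x₂, x₄, x₅ }  = { x₁, x₄, x₅ } ∪ { x₂, x₅ }
  — 13 sets.
Step 3: +2 →
  { x₃ }  = Ω∖{ x₁, x₂, x₄, x₅ }
  { x₁, x₂, x₄ }  = { x₁, x₄ } ∪ { x₂ }
  — 15 sets.
Step 4 adds 1:
  { x₃, x₅ }  = Ω∖{ x₁, x₂, x₄ }
  — 16 sets.
Step 5 adds nothing — fixpoint reached.

Hence σ(𝒢) has 16 members: { {  }, { x₂ }, { x₃ }, { x₅ }, { x₁, x₄ }, { x₂, x₃ }, { x₂, x₅ }, { x₃, x₅ }, { x₁, x₂, x₄ }, { x₁, x₃, x₄ }, { x₁, x₄, x₅ }, { x₂, x₃, x₅ }, { x₁, x₂, x₃, x₄ }, { x₁, x₂, x₄, x₅ }, { x₁, x₃, x₄, x₅ }, Ω }.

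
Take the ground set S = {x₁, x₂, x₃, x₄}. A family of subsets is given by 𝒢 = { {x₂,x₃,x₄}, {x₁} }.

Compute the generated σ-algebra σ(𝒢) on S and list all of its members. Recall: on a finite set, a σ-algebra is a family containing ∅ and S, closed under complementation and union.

Answer: σ(𝒢) = { {}, {x₁}, {x₂,x₃,x₄}, S }

Trace:
Start: 𝒢 ∪ {∅, S} = { {}, {x₁}, {x₂,x₃,x₄}, S }.
Iteration 1: closed — nothing new.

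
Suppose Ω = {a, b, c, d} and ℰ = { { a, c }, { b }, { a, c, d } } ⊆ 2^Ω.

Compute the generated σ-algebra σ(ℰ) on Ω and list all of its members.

Answer: σ(ℰ) = { {}, { b }, { d }, { a, c }, { b, d }, { a, b, c }, { a, c, d }, Ω }

Trace:
Begin from { {}, { b }, { a, c }, { a, c, d }, Ω } (that is, ℰ plus ∅ and Ω).
Pass 1: +2 →
  { b, d }  = { a, c }ᶜ
  { a, b, c }  = { a, c } ∪ { b }
  [7 total]
Pass 2: +1 →
  { d }  = { a, b, c }ᶜ
  [8 total]
Pass 3: closed — nothing new.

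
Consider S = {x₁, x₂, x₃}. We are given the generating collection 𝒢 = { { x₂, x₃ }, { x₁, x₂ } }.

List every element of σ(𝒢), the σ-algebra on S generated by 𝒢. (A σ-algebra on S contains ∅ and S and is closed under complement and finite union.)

Initial family (4 sets): { {}, { x₁, x₂ }, { x₂, x₃ }, S }.
Step 1: +2 →
  { x₁ }  = S∖{ x₂, x₃ }
  { x₃ }  = S∖{ x₁, x₂ }
  [6 total]
Step 2. New:
  { x₁, x₃ }  = { x₃ } ∪ { x₁ }
  [7 total]
Step 3 (1 new):
  { x₂ }  = S∖{ x₁, x₃ }
  [8 total]
Step 4: already closed under ᶜ and ∪.

Hence σ(𝒢) has 8 members: { {}, { x₁ }, { x₂ }, { x₃ }, { x₁, x₂ }, { x₁, x₃ }, { x₂, x₃ }, S }.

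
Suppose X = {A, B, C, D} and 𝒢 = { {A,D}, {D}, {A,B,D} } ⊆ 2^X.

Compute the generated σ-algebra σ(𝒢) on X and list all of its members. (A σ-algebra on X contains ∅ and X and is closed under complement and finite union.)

Take S₀ = 𝒢 ∪ {∅, X} = { {}, {D}, {A,D}, {A,B,D}, X }.
Round 1: 3 new —
  {C}  = X∖{A,B,D}
  {B,C}  = X∖{A,D}
  {A,B,C}  = X∖{D}
Round 2: 3 new —
  {C,D}  = {D} ∪ {C}
  {A,C,D}  = {C} ∪ {A,D}
  {B,C,D}  = {D} ∪ {B,C}
Round 3: 3 new —
  {A}  = X∖{B,C,D}
  {B}  = X∖{A,C,D}
  {A,B}  = X∖{C,D}
Round 4 (2 new):
  {A,C}  = {C} ∪ {A}
  {B,D}  = {D} ∪ {B}
Round 5: no new sets; the family is a σ-algebra.

Therefore σ(𝒢) = { {}, {A}, {B}, {C}, {D}, {A,B}, {A,C}, {A,D}, {B,C}, {B,D}, {C,D}, {A,B,C}, {A,B,D}, {A,C,D}, {B,C,D}, X } (|σ(𝒢)| = 16).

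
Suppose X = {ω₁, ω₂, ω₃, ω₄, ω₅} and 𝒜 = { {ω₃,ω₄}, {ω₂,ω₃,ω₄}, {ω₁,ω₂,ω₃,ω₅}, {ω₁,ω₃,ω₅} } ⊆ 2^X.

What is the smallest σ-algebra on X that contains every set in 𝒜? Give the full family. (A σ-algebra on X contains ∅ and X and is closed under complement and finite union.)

σ(𝒜) (16 sets): { {}, {ω₂}, {ω₃}, {ω₄}, {ω₁,ω₅}, {ω₂,ω₃}, {ω₂,ω₄}, {ω₃,ω₄}, {ω₁,ω₂,ω₅}, {ω₁,ω₃,ω₅}, {ω₁,ω₄,ω₅}, {ω₂,ω₃,ω₄}, {ω₁,ω₂,ω₃,ω₅}, {ω₁,ω₂,ω₄,ω₅}, {ω₁,ω₃,ω₄,ω₅}, X }

Working:
Start: 𝒜 ∪ {∅, X} = { {}, {ω₃,ω₄}, {ω₁,ω₃,ω₅}, {ω₂,ω₃,ω₄}, {ω₁,ω₂,ω₃,ω₅}, X }.
Round 1 adds 5:
  {ω₄}  = ᶜ of {ω₁,ω₂,ω₃,ω₅}
  {ω₁,ω₅}  = ᶜ of {ω₂,ω₃,ω₄}
  {ω₂,ω₄}  = ᶜ of {ω₁,ω₃,ω₅}
  {ω₁,ω₂,ω₅}  = ᶜ of {ω₃,ω₄}
  {ω₁,ω₃,ω₄,ω₅}  = {ω₃,ω₄} ∪ {ω₁,ω₃,ω₅}
  (now 11)
Round 2. New:
  {ω₂}  = ᶜ of {ω₁,ω₃,ω₄,ω₅}
  {ω₁,ω₄,ω₅}  = {ω₁,ω₅} ∪ {ω₄}
  {ω₁,ω₂,ω₄,ω₅}  = {ω₁,ω₂,ω₅} ∪ {ω₄}
  (now 14)
Round 3: 2 new —
  {ω₃}  = ᶜ of {ω₁,ω₂,ω₄,ω₅}
  {ω₂,ω₃}  = ᶜ of {ω₁,ω₄,ω₅}
  (now 16)
Round 4: stable.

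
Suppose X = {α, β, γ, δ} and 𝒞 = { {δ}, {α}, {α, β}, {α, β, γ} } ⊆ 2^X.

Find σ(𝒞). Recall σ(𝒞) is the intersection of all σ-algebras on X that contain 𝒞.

Take S₀ = 𝒞 ∪ {∅, X} = { ∅, {α}, {δ}, {α, β}, {α, β, γ}, X }.
Pass 1 (4 new):
  {α, δ}  = {δ} ∪ {α}
  {γ, δ}  = X∖{α, β}
  {α, β, δ}  = {α, β} ∪ {δ}
  {β, γ, δ}  = X∖{α}
  |family| = 10
Pass 2. New:
  {γ}  = X∖{α, β, δ}
  {β, γ}  = X∖{α, δ}
  {α, γ, δ}  = {γ, δ} ∪ {α, δ}
  |family| = 13
Pass 3 (2 new):
  {β}  = X∖{α, γ, δ}
  {α, γ}  = {γ} ∪ {α}
  |family| = 15
Pass 4: +1 →
  {β, δ}  = X∖{α, γ}
  |family| = 16
Pass 5: no new sets; the family is a σ-algebra.

σ(𝒞) = { ∅, {α}, {β}, {γ}, {δ}, {α, β}, {α, γ}, {α, δ}, {β, γ}, {β, δ}, {γ, δ}, {α, β, γ}, {α, β, δ}, {α, γ, δ}, {β, γ, δ}, X }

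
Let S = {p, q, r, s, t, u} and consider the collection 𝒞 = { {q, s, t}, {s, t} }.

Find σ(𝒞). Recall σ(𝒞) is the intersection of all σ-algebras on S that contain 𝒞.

σ(𝒞) (8 sets): { ∅, {q}, {s, t}, {p, r, u}, {q, s, t}, {p, q, r, u}, {p, r, s, t, u}, S }

Check:
Initial family (4 sets): { ∅, {s, t}, {q, s, t}, S }.
Iteration 1 (2 new):
  {p, r, u}  = complement {q, s, t}
  {p, q, r, u}  = complement {s, t}
  [6 total]
Iteration 2: +1 →
  {p, r, s, t, u}  = {s, t} ∪ {p, r, u}
  [7 total]
Iteration 3: 1 new —
  {q}  = complement {p, r, s, t, u}
  [8 total]
Iteration 4: already closed under ᶜ and ∪.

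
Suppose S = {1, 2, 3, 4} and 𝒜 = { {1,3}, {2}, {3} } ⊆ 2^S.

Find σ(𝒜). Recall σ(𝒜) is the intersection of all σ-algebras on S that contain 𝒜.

Begin from { ∅, {2}, {3}, {1,3}, S } (that is, 𝒜 plus ∅ and S).
Iteration 1: +5 →
  {2,3}  = {3} ∪ {2}
  {2,4}  = ᶜ of {1,3}
  {1,2,3}  = {1,3} ∪ {2}
  {1,2,4}  = ᶜ of {3}
  {1,3,4}  = ᶜ of {2}
  |family| = 10
Iteration 2 adds 3:
  {4}  = ᶜ of {1,2,3}
  {1,4}  = ᶜ of {2,3}
  {2,3,4}  = {3} ∪ {2,4}
  |family| = 13
Iteration 3. New:
  {1}  = ᶜ of {2,3,4}
  {3,4}  = {3} ∪ {4}
  |family| = 15
Iteration 4: +1 →
  {1,2}  = ᶜ of {3,4}
  |family| = 16
Iteration 5: closed — nothing new.

|σ(𝒜)| = 16.  σ(𝒜) = { ∅, {1}, {2}, {3}, {4}, {1,2}, {1,3}, {1,4}, {2,3}, {2,4}, {3,4}, {1,2,3}, {1,2,4}, {1,3,4}, {2,3,4}, S }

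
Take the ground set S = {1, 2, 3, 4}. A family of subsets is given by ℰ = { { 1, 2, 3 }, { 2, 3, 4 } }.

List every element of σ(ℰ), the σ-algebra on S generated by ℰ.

σ(ℰ) (8 sets): { {}, { 1 }, { 4 }, { 1, 4 }, { 2, 3 }, { 1, 2, 3 }, { 2, 3, 4 }, S }

Trace:
Begin from { {}, { 1, 2, 3 }, { 2, 3, 4 }, S } (that is, ℰ plus ∅ and S).
Step 1. New:
  { 1 }  = complement { 2, 3, 4 }
  { 4 }  = complement { 1, 2, 3 }
  |family| = 6
Step 2: 1 new —
  { 1, 4 }  = { 4 } ∪ { 1 }
  |family| = 7
Step 3: +1 →
  { 2, 3 }  = complement { 1, 4 }
  |family| = 8
Step 4: closed — nothing new.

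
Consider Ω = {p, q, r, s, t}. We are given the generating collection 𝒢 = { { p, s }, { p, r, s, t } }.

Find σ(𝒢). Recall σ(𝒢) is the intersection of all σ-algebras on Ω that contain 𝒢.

Answer: σ(𝒢) = { {  }, { q }, { p, s }, { r, t }, { p, q, s }, { q, r, t }, { p, r, s, t }, Ω }

Derivation:
Initial family (4 sets): { {  }, { p, s }, { p, r, s, t }, Ω }.
Iteration 1: 2 new —
  { q }  = Ω∖{ p, r, s, t }
  { q, r, t }  = Ω∖{ p, s }
Iteration 2: +1 →
  { p, q, s }  = { p, s } ∪ { q }
Iteration 3 (1 new):
  { r, t }  = Ω∖{ p, q, s }
Iteration 4: already closed under ᶜ and ∪.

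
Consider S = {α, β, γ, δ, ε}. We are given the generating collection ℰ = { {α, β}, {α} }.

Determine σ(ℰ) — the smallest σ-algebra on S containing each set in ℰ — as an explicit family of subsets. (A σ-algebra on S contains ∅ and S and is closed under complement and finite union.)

Begin from { {}, {α}, {α, β}, S } (that is, ℰ plus ∅ and S).
Pass 1: +2 →
  {γ, δ, ε}  = ᶜ of {α, β}
  {β, γ, δ, ε}  = ᶜ of {α}
  [6 total]
Pass 2: 1 new —
  {α, γ, δ, ε}  = {γ, δ, ε} ∪ {α}
  [7 total]
Pass 3: 1 new —
  {β}  = ᶜ of {α, γ, δ, ε}
  [8 total]
Pass 4: closed — nothing new.

σ(ℰ) = { {}, {α}, {β}, {α, β}, {γ, δ, ε}, {α, γ, δ, ε}, {β, γ, δ, ε}, S }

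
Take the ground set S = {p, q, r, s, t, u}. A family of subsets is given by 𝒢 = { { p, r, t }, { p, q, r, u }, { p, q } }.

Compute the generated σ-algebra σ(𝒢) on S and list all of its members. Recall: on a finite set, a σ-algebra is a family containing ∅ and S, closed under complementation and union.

σ(𝒢) = { {}, { p }, { q }, { r }, { s }, { t }, { u }, { p, q }, { p, r }, { p, s }, { p, t }, { p, u }, { q, r }, { q, s }, { q, t }, { q, u }, { r, s }, { r, t }, { r, u }, { s, t }, { s, u }, { t, u }, { p, q, r }, { p, q, s }, { p, q, t }, { p, q, u }, { p, r, s }, { p, r, t }, { p, r, u }, { p, s, t }, { p, s, u }, { p, t, u }, { q, r, s }, { q, r, t }, { q, r, u }, { q, s, t }, { q, s, u }, { q, t, u }, { r, s, t }, { r, s, u }, { r, t, u }, { s, t, u }, { p, q, r, s }, { p, q, r, t }, { p, q, r, u }, { p, q, s, t }, { p, q, s, u }, { p, q, t, u }, { p, r, s, t }, { p, r, s, u }, { p, r, t, u }, { p, s, t, u }, { q, r, s, t }, { q, r, s, u }, { q, r, t, u }, { q, s, t, u }, { r, s, t, u }, { p, q, r, s, t }, { p, q, r, s, u }, { p, q, r, t, u }, { p, q, s, t, u }, { p, r, s, t, u }, { q, r, s, t, u }, S }

Check:
Seed the family with 𝒢 together with ∅ and S: { {}, { p, q }, { p, r, t }, { p, q, r, u }, S }.
Pass 1. New:
  { s, t }  = ᶜ of { p, q, r, u }
  { q, s, u }  = ᶜ of { p, r, t }
  { p, q, r, t }  = { p, q } ∪ { p, r, t }
  { r, s, t, u }  = ᶜ of { p, q }
  { p, q, r, t, u }  = { p, r, t } ∪ { p, q, r, u }
  — 10 sets.
Pass 2 (10 new):
  { s }  = ᶜ of { p, q, r, t, u }
  { s, u }  = ᶜ of { p, q, r, t }
  { p, q, s, t }  = { p, q } ∪ { s, t }
  { p, q, s, u }  = { q, s, u } ∪ { p, q }
  { p, r, s, t }  = { p, r, t } ∪ { s, t }
  { q, s, t, u }  = { q, s, u } ∪ { s, t }
  { p, q, r, s, t }  = { s, t } ∪ { p, q, r, t }
  { p, q, r, s, u }  = { q, s, u } ∪ { p, q, r, u }
  { p, r, s, t, u }  = { r, s, t, u } ∪ { p, r, t }
  { q, r, s, t, u }  = { q, s, u } ∪ { r, s, t, u }
  — 20 sets.
Pass 3 adds 11:
  { p }  = ᶜ of { q, r, s, t, u }
  { q }  = ᶜ of { p, r, s, t, u }
  { t }  = ᶜ of { p, q, r, s, u }
  { u }  = ᶜ of { p, q, r, s, t }
  { p, r }  = ᶜ of { q, s, t, u }
  { q, u }  = ᶜ of { p, r, s, t }
  { r, t }  = ᶜ of { p, q, s, u }
  { r, u }  = ᶜ of { p, q, s, t }
  { p, q, s }  = { p, q } ∪ { s }
  { s, t, u }  = { s, t } ∪ { s, u }
  { p, q, s, t, u }  = { q, s, u } ∪ { p, q, s, t }
  — 31 sets.
Pass 4 (27 new):
  { r }  = ᶜ of { p, q, s, t, u }
  { p, s }  = { p } ∪ { s }
  { p, t }  = { p } ∪ { t }
  { p, u }  = { p } ∪ { u }
  { q, s }  = { q } ∪ { s }
  { q, t }  = { q } ∪ { t }
  { t, u }  = { u } ∪ { t }
  { p, q, r }  = ᶜ of { s, t, u }
  { p, q, t }  = { p, q } ∪ { t }
  { p, q, u }  = { p, q } ∪ { q, u }
  { p, r, s }  = { p, r } ∪ { s }
  { p, r, u }  = { p } ∪ { r, u }
  { p, s, t }  = { p } ∪ { s, t }
  { p, s, u }  = { p } ∪ { s, u }
  { q, r, t }  = { q } ∪ { r, t }
  { q, r, u }  = { q } ∪ { r, u }
  { q, s, t }  = { q } ∪ { s, t }
  { q, t, u }  = { q, u } ∪ { t }
  { r, s, t }  = { s, t } ∪ { r, t }
  { r, s, u }  = { r, u } ∪ { s }
  { r, t, u }  = ᶜ of { p, q, s }
  { p, q, r, s }  = { p, q, s } ∪ { p, r }
  { p, r, s, u }  = { p, r } ∪ { s, u }
  { p, r, t, u }  = { p, r, t } ∪ { u }
  { p, s, t, u }  = { p } ∪ { s, t, u }
  { q, r, s, u }  = { q, s, u } ∪ { r, u }
  { q, r, t, u }  = { q, u } ∪ { r, t }
  — 58 sets.
Pass 5: +6 →
  { q, r }  = ᶜ of { p, s, t, u }
  { r, s }  = { r } ∪ { s }
  { p, t, u }  = { p, u } ∪ { t, u }
  { q, r, s }  = { r } ∪ { q, s }
  { p, q, t, u }  = { p, u } ∪ { p, q, t }
  { q, r, s, t }  = ᶜ of { p, u }
  — 64 sets.
Pass 6: stable.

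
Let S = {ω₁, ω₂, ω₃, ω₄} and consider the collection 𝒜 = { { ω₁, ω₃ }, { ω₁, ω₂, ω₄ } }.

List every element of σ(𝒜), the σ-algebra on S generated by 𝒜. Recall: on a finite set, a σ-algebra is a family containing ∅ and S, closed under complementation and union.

Answer: σ(𝒜) = { ∅, { ω₁ }, { ω₃ }, { ω₁, ω₃ }, { ω₂, ω₄ }, { ω₁, ω₂, ω₄ }, { ω₂, ω₃, ω₄ }, S }

Trace:
Begin from { ∅, { ω₁, ω₃ }, { ω₁, ω₂, ω₄ }, S } (that is, 𝒜 plus ∅ and S).
Iteration 1: +2 →
  { ω₃ }  = S∖{ ω₁, ω₂, ω₄ }
  { ω₂, ω₄ }  = S∖{ ω₁, ω₃ }
  — 6 sets.
Iteration 2: +1 →
  { ω₂, ω₃, ω₄ }  = { ω₃ } ∪ { ω₂, ω₄ }
  — 7 sets.
Iteration 3 (1 new):
  { ω₁ }  = S∖{ ω₂, ω₃, ω₄ }
  — 8 sets.
Iteration 4: stable.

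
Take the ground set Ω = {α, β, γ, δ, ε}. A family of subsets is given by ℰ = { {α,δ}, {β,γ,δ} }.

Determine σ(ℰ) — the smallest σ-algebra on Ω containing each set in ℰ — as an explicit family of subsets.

Start: ℰ ∪ {∅, Ω} = { {}, {α,δ}, {β,γ,δ}, Ω }.
Round 1 adds 3:
  {α,ε}  = {β,γ,δ}ᶜ
  {β,γ,ε}  = {α,δ}ᶜ
  {α,β,γ,δ}  = {β,γ,δ} ∪ {α,δ}
  |family| = 7
Round 2 adds 4:
  {ε}  = {α,β,γ,δ}ᶜ
  {α,δ,ε}  = {α,δ} ∪ {α,ε}
  {α,β,γ,ε}  = {β,γ,ε} ∪ {α,ε}
  {β,γ,δ,ε}  = {β,γ,ε} ∪ {β,γ,δ}
  |family| = 11
Round 3 adds 3:
  {α}  = {β,γ,δ,ε}ᶜ
  {δ}  = {α,β,γ,ε}ᶜ
  {β,γ}  = {α,δ,ε}ᶜ
  |family| = 14
Round 4: 2 new —
  {δ,ε}  = {δ} ∪ {ε}
  {α,β,γ}  = {β,γ} ∪ {α}
  |family| = 16
Round 5: already closed under ᶜ and ∪.

|σ(ℰ)| = 16.  σ(ℰ) = { {}, {α}, {δ}, {ε}, {α,δ}, {α,ε}, {β,γ}, {δ,ε}, {α,β,γ}, {α,δ,ε}, {β,γ,δ}, {β,γ,ε}, {α,β,γ,δ}, {α,β,γ,ε}, {β,γ,δ,ε}, Ω }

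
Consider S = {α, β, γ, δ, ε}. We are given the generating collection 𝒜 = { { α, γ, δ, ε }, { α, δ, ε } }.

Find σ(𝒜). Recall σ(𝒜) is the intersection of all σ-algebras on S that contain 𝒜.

Begin from { {}, { α, δ, ε }, { α, γ, δ, ε }, S } (that is, 𝒜 plus ∅ and S).
Round 1. New:
  { β }  = complement { α, γ, δ, ε }
  { β, γ }  = complement { α, δ, ε }
  (now 6)
Round 2. New:
  { α, β, δ, ε }  = { α, δ, ε } ∪ { β }
  (now 7)
Round 3 (1 new):
  { γ }  = complement { α, β, δ, ε }
  (now 8)
After Round 4 the family is unchanged; done.

|σ(𝒜)| = 8.  σ(𝒜) = { {}, { β }, { γ }, { β, γ }, { α, δ, ε }, { α, β, δ, ε }, { α, γ, δ, ε }, S }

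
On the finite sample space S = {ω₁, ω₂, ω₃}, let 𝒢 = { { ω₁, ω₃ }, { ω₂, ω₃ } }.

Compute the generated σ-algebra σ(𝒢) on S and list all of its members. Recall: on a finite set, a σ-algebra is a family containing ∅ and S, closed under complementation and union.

Start: 𝒢 ∪ {∅, S} = { {  }, { ω₁, ω₃ }, { ω₂, ω₃ }, S }.
Round 1 (2 new):
  { ω₁ }  = complement { ω₂, ω₃ }
  { ω₂ }  = complement { ω₁, ω₃ }
Round 2 (1 new):
  { ω₁, ω₂ }  = { ω₂ } ∪ { ω₁ }
Round 3: 1 new —
  { ω₃ }  = complement { ω₁, ω₂ }
Round 4: already closed under ᶜ and ∪.

Hence σ(𝒢) has 8 members: { {  }, { ω₁ }, { ω₂ }, { ω₃ }, { ω₁, ω₂ }, { ω₁, ω₃ }, { ω₂, ω₃ }, S }.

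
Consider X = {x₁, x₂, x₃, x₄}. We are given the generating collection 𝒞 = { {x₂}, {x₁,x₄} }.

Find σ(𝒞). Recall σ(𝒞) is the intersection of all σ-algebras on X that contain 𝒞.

σ(𝒞) = { ∅, {x₂}, {x₃}, {x₁,x₄}, {x₂,x₃}, {x₁,x₂,x₄}, {x₁,x₃,x₄}, X }

Working:
Initial family (4 sets): { ∅, {x₂}, {x₁,x₄}, X }.
Round 1. New:
  {x₂,x₃}  = complement {x₁,x₄}
  {x₁,x₂,x₄}  = {x₂} ∪ {x₁,x₄}
  {x₁,x₃,x₄}  = complement {x₂}
  — 7 sets.
Round 2: +1 →
  {x₃}  = complement {x₁,x₂,x₄}
  — 8 sets.
Round 3 adds nothing — fixpoint reached.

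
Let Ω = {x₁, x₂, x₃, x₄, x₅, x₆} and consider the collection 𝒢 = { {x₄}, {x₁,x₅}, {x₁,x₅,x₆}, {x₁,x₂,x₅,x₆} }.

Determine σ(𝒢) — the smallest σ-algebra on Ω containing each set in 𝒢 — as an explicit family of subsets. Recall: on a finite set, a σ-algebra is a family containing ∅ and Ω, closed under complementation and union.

Initial family (6 sets): { ∅, {x₄}, {x₁,x₅}, {x₁,x₅,x₆}, {x₁,x₂,x₅,x₆}, Ω }.
Pass 1 adds 7:
  {x₃,x₄}  = ᶜ of {x₁,x₂,x₅,x₆}
  {x₁,x₄,x₅}  = {x₁,x₅} ∪ {x₄}
  {x₂,x₃,x₄}  = ᶜ of {x₁,x₅,x₆}
  {x₁,x₄,x₅,x₆}  = {x₁,x₅,x₆} ∪ {x₄}
  {x₂,x₃,x₄,x₆}  = ᶜ of {x₁,x₅}
  {x₁,x₂,x₃,x₅,x₆}  = ᶜ of {x₄}
  {x₁,x₂,x₄,x₅,x₆}  = {x₄} ∪ {x₁,x₂,x₅,x₆}
  — 13 sets.
Pass 2 adds 6:
  {x₃}  = ᶜ of {x₁,x₂,x₄,x₅,x₆}
  {x₂,x₃}  = ᶜ of {x₁,x₄,x₅,x₆}
  {x₂,x₃,x₆}  = ᶜ of {x₁,x₄,x₅}
  {x₁,x₃,x₄,x₅}  = {x₁,x₄,x₅} ∪ {x₃,x₄}
  {x₁,x₂,x₃,x₄,x₅}  = {x₁,x₄,x₅} ∪ {x₂,x₃,x₄}
  {x₁,x₃,x₄,x₅,x₆}  = {x₃,x₄} ∪ {x₁,x₄,x₅,x₆}
  — 19 sets.
Pass 3: 6 new —
  {x₂}  = ᶜ of {x₁,x₃,x₄,x₅,x₆}
  {x₆}  = ᶜ of {x₁,x₂,x₃,x₄,x₅}
  {x₂,x₆}  = ᶜ of {x₁,x₃,x₄,x₅}
  {x₁,x₃,x₅}  = {x₁,x₅} ∪ {x₃}
  {x₁,x₂,x₃,x₅}  = {x₁,x₅} ∪ {x₂,x₃}
  {x₁,x₃,x₅,x₆}  = {x₁,x₅,x₆} ∪ {x₃}
  — 25 sets.
Pass 4: +7 →
  {x₂,x₄}  = ᶜ of {x₁,x₃,x₅,x₆}
  {x₃,x₆}  = {x₆} ∪ {x₃}
  {x₄,x₆}  = ᶜ of {x₁,x₂,x₃,x₅}
  {x₁,x₂,x₅}  = {x₂} ∪ {x₁,x₅}
  {x₂,x₄,x₆}  = ᶜ of {x₁,x₃,x₅}
  {x₃,x₄,x₆}  = {x₃,x₄} ∪ {x₆}
  {x₁,x₂,x₄,x₅}  = {x₁,x₄,x₅} ∪ {x₂}
  — 32 sets.
Pass 5: no new sets; the family is a σ-algebra.

Hence σ(𝒢) has 32 members: { ∅, {x₂}, {x₃}, {x₄}, {x₆}, {x₁,x₅}, {x₂,x₃}, {x₂,x₄}, {x₂,x₆}, {x₃,x₄}, {x₃,x₆}, {x₄,x₆}, {x₁,x₂,x₅}, {x₁,x₃,x₅}, {x₁,x₄,x₅}, {x₁,x₅,x₆}, {x₂,x₃,x₄}, {x₂,x₃,x₆}, {x₂,x₄,x₆}, {x₃,x₄,x₆}, {x₁,x₂,x₃,x₅}, {x₁,x₂,x₄,x₅}, {x₁,x₂,x₅,x₆}, {x₁,x₃,x₄,x₅}, {x₁,x₃,x₅,x₆}, {x₁,x₄,x₅,x₆}, {x₂,x₃,x₄,x₆}, {x₁,x₂,x₃,x₄,x₅}, {x₁,x₂,x₃,x₅,x₆}, {x₁,x₂,x₄,x₅,x₆}, {x₁,x₃,x₄,x₅,x₆}, Ω }.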